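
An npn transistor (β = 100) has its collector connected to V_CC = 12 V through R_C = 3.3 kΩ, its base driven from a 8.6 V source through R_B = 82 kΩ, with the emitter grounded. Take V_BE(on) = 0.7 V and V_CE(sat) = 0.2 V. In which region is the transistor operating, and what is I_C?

saturation; I_C ≈ 3.6 mA

Assume active: I_B = (8.6 − 0.7)/82 = 0.0963 mA, giving I_C = β·I_B = 9.63 mA.
But then V_CE = 12 − 9.63×3.3 = -19.8 V < V_CE(sat) = 0.2 V — impossible in the active region.
So the transistor is saturated. With V_CE = 0.2 V, I_C = (V_CC − 0.2)/R_C = 11.8/3.3 = 3.58 mA.
Check: β·I_B = 9.63 mA > I_C = 3.58 mA, confirming saturation.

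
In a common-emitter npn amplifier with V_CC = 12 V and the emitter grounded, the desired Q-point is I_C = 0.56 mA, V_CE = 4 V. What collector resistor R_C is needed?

Collector loop: V_CC = I_C·R_C + V_CE.
R_C = (V_CC − V_CE)/I_C = (12 − 4)/0.56 = 14.3 kΩ.

R_C ≈ 14 kΩ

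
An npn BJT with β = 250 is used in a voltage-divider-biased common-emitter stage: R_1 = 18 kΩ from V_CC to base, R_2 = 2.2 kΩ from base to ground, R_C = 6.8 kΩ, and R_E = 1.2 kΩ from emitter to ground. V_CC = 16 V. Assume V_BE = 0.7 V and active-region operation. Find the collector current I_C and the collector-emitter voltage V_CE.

Thevenize the base divider: V_Th = V_CC·R_2/(R_1+R_2) = 16×2.2/20.2 = 1.74 V, R_Th = R_1‖R_2 = 1.96 kΩ.
Base-emitter loop: V_Th = I_B·R_Th + V_BE + (β+1)I_B·R_E, so I_B = (1.74 − 0.7) / (1.96 + 251×1.2) = 0.00344 mA.
I_C = β·I_B = 250×0.00344 = 0.86 mA, and I_E = (β+1)I_B = 0.863 mA.
V_CE = V_CC − I_C·R_C − I_E·R_E = 16 − 0.86×6.8 − 0.863×1.2 = 9.12 V.
V_CE = 9.12 V > 0.2 V confirms active-region operation.

I_C ≈ 0.86 mA, V_CE ≈ 9.1 V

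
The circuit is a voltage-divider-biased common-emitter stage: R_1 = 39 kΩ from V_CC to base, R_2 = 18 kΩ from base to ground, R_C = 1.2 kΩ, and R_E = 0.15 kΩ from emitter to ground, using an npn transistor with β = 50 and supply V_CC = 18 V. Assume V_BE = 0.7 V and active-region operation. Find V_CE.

Thevenize the base divider: V_Th = V_CC·R_2/(R_1+R_2) = 18×18/57 = 5.68 V, R_Th = R_1‖R_2 = 12.3 kΩ.
Base-emitter loop: V_Th = I_B·R_Th + V_BE + (β+1)I_B·R_E, so I_B = (5.68 − 0.7) / (12.3 + 51×0.15) = 0.25 mA.
I_C = β·I_B = 50×0.25 = 12.5 mA, and I_E = (β+1)I_B = 12.7 mA.
V_CE = V_CC − I_C·R_C − I_E·R_E = 18 − 12.5×1.2 − 12.7×0.15 = 1.11 V.
V_CE = 1.11 V > 0.2 V confirms active-region operation.

V_CE ≈ 1.1 V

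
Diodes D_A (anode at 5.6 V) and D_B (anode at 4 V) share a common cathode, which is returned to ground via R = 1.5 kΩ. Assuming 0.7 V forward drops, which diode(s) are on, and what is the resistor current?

Assume both conduct. Then node N would need to be at both 5.6−0.7 = 4.9 V and 4−0.7 = 3.3 V, which is impossible.
Assume only D_A conducts: V_N = 5.6 − 0.7 = 4.9 V, so I_R = 4.9/1.5 = 3.27 mA.
Check D_B: its anode-to-cathode voltage is 4 − 4.9 = -0.9 V < 0.7 V, so it is off. The assumption is consistent.

Only D_A conducts; I_R ≈ 3.3 mA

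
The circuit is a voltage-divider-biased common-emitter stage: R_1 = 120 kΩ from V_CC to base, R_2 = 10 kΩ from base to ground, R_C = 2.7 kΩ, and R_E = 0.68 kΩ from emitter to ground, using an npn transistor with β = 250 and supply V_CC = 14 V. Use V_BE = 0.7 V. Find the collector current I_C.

Thevenize the base divider: V_Th = V_CC·R_2/(R_1+R_2) = 14×10/130 = 1.08 V, R_Th = R_1‖R_2 = 9.23 kΩ.
Base-emitter loop: V_Th = I_B·R_Th + V_BE + (β+1)I_B·R_E, so I_B = (1.08 − 0.7) / (9.23 + 251×0.68) = 0.0021 mA.
I_C = β·I_B = 250×0.0021 = 0.524 mA, and I_E = (β+1)I_B = 0.526 mA.
V_CE = V_CC − I_C·R_C − I_E·R_E = 14 − 0.524×2.7 − 0.526×0.68 = 12.2 V.
V_CE = 12.2 V > 0.2 V confirms active-region operation.

I_C ≈ 0.52 mA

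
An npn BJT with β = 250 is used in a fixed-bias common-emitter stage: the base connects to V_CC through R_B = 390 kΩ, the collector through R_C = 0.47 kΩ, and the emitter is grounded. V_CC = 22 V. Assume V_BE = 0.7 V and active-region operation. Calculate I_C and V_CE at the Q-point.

I_C ≈ 14 mA, V_CE ≈ 16 V

Base loop: V_CC = I_B·R_B + V_BE, so I_B = (22 − 0.7)/390 kΩ = 0.0546 mA.
In the active region I_C = β·I_B = 250 × 0.0546 = 13.7 mA.
Collector loop: V_CE = V_CC − I_C·R_C = 22 − 13.7×0.47 = 15.6 V.
Since V_CE = 15.6 V > V_CE(sat) ≈ 0.2 V, the transistor is in the active region as assumed.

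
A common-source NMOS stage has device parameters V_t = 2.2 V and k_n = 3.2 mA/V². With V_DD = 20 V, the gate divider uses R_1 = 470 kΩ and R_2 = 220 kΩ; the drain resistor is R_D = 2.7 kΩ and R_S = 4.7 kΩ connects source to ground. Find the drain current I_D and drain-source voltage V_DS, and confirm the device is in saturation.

V_G = V_DD·R_2/(R_1+R_2) = 20×220/690 = 6.38 V.
Assume saturation: I_D = (k_n/2)(V_GS − V_t)² with V_GS = V_G − I_D·R_S = 6.38 − 4.7·I_D.
Substituting gives 35.3·I_D² − 63.8·I_D + 27.9 = 0, with roots I_D = 0.744 or 1.06 mA.
The root I_D = 1.06 mA gives V_GS = 1.39 V ≤ V_t, so take I_D = 0.744 mA.
Then V_GS = 2.88 V and V_DS = V_DD − I_D(R_D+R_S) = 20 − 0.744×7.4 = 14.5 V.
Saturation requires V_DS ≥ V_GS − V_t = 0.682 V; 14.5 ≥ 0.682 ✓.

I_D ≈ 0.74 mA, V_DS ≈ 14 V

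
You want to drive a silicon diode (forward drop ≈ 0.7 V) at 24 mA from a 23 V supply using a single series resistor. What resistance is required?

R ≈ 0.93 kΩ

The resistor drops V_S − V_D = 23 − 0.7 = 22.3 V at 24 mA.
R = 22.3 V / 24 mA = 0.929 kΩ.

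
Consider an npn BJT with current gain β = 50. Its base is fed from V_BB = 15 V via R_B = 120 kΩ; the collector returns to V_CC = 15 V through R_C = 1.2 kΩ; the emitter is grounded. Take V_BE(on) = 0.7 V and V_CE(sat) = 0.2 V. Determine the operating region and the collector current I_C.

active; I_C ≈ 6 mA

Assume active. Base-emitter loop: I_B = (V_BB − V_BE)/R_B = (15 − 0.7)/120 = 0.119 mA.
I_C = β·I_B = 50×0.119 = 5.96 mA.
V_CE = V_CC − I_C·R_C = 15 − 5.96×1.2 = 7.85 V > V_CE(sat), so the active-region assumption holds.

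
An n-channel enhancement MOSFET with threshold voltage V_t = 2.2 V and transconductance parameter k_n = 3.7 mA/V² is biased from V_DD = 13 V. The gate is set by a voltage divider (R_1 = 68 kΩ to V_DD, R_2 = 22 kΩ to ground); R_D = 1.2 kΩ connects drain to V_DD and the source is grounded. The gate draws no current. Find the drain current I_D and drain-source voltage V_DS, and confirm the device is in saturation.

I_D ≈ 1.8 mA, V_DS ≈ 11 V

V_G = V_DD·R_2/(R_1+R_2) = 13×22/90 = 3.18 V. With the source grounded, V_GS = V_G = 3.18 V.
Assume saturation: I_D = (k_n/2)(V_GS − V_t)² = (3.7/2)×(3.18 − 2.2)² = 1.85×0.978² = 1.77 mA.
V_DS = V_DD − I_D·R_D = 13 − 1.77×1.2 = 10.9 V.
Saturation requires V_DS ≥ V_GS − V_t = 0.978 V; 10.9 ≥ 0.978 ✓.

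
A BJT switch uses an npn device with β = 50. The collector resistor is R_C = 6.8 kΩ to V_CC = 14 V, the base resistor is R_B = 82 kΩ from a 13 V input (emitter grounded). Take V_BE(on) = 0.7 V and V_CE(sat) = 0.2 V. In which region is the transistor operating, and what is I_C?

saturation; I_C ≈ 2 mA

Assume active: I_B = (13 − 0.7)/82 = 0.15 mA, giving I_C = β·I_B = 7.5 mA.
But then V_CE = 14 − 7.5×6.8 = -37 V < V_CE(sat) = 0.2 V — impossible in the active region.
So the transistor is saturated. With V_CE = 0.2 V, I_C = (V_CC − 0.2)/R_C = 13.8/6.8 = 2.03 mA.
Check: β·I_B = 7.5 mA > I_C = 2.03 mA, confirming saturation.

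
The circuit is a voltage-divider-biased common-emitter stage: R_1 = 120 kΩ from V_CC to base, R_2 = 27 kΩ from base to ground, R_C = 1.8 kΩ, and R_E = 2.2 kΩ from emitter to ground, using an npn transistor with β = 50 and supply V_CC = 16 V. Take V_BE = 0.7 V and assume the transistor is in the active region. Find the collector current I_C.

Thevenize the base divider: V_Th = V_CC·R_2/(R_1+R_2) = 16×27/147 = 2.94 V, R_Th = R_1‖R_2 = 22 kΩ.
Base-emitter loop: V_Th = I_B·R_Th + V_BE + (β+1)I_B·R_E, so I_B = (2.94 − 0.7) / (22 + 51×2.2) = 0.0167 mA.
I_C = β·I_B = 50×0.0167 = 0.834 mA, and I_E = (β+1)I_B = 0.851 mA.
V_CE = V_CC − I_C·R_C − I_E·R_E = 16 − 0.834×1.8 − 0.851×2.2 = 12.6 V.
V_CE = 12.6 V > 0.2 V confirms active-region operation.

I_C ≈ 0.83 mA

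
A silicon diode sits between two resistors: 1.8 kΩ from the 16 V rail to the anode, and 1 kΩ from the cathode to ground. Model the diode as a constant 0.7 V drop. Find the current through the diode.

I ≈ 5.5 mA

The two resistors are in series with the diode, so KVL gives 16 = I·1.8 + 0.7 + I·1.
I = (16 − 0.7) / (1.8 + 1) kΩ = 15.3 / 2.8 = 5.46 mA.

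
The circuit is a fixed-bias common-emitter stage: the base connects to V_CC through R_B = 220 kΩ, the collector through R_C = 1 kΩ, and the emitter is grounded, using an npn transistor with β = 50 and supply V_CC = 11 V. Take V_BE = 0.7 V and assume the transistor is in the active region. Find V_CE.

V_CE ≈ 8.7 V

Base loop: V_CC = I_B·R_B + V_BE, so I_B = (11 − 0.7)/220 kΩ = 0.0468 mA.
In the active region I_C = β·I_B = 50 × 0.0468 = 2.34 mA.
Collector loop: V_CE = V_CC − I_C·R_C = 11 − 2.34×1 = 8.66 V.
Since V_CE = 8.66 V > V_CE(sat) ≈ 0.2 V, the transistor is in the active region as assumed.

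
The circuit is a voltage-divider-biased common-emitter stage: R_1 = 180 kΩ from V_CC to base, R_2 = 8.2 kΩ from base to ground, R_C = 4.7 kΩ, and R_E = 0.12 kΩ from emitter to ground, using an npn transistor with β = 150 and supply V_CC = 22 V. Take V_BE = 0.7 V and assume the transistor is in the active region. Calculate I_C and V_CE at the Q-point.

I_C ≈ 1.5 mA, V_CE ≈ 15 V

Thevenize the base divider: V_Th = V_CC·R_2/(R_1+R_2) = 22×8.2/188 = 0.959 V, R_Th = R_1‖R_2 = 7.84 kΩ.
Base-emitter loop: V_Th = I_B·R_Th + V_BE + (β+1)I_B·R_E, so I_B = (0.959 − 0.7) / (7.84 + 151×0.12) = 0.00996 mA.
I_C = β·I_B = 150×0.00996 = 1.49 mA, and I_E = (β+1)I_B = 1.5 mA.
V_CE = V_CC − I_C·R_C − I_E·R_E = 22 − 1.49×4.7 − 1.5×0.12 = 14.8 V.
V_CE = 14.8 V > 0.2 V confirms active-region operation.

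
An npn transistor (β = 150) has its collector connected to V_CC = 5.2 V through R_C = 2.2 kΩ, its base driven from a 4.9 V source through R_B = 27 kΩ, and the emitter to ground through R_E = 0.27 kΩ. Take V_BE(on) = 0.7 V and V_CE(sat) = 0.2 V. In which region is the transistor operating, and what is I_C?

saturation; I_C ≈ 2 mA

Assume active: I_B = (4.9 − 0.7)/(27 + 151×0.27) = 0.062 mA, I_C = β·I_B = 9.3 mA.
Then V_CE = 5.2 − 9.3×2.2 − 9.36×0.27 = -17.8 V < 0.2 V — the active assumption fails.
Re-solve with V_CE = 0.2 V. KCL at the emitter: V_E/R_E = (V_BB−0.7−V_E)/R_B + (V_CC−0.2−V_E)/R_C, giving V_E = 0.579 V.
I_C = (V_CC − 0.2 − V_E)/R_C = (5 − 0.579)/2.2 = 2.01 mA.
Check: I_B = (4.2 − 0.579)/27 = 0.134 mA, and β·I_B = 20.1 mA > I_C, confirming saturation.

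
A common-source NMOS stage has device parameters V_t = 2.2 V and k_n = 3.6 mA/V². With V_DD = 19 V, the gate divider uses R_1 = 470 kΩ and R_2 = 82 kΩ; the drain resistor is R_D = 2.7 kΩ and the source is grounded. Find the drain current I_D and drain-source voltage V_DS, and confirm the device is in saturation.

I_D ≈ 0.7 mA, V_DS ≈ 17 V

V_G = V_DD·R_2/(R_1+R_2) = 19×82/552 = 2.82 V. With the source grounded, V_GS = V_G = 2.82 V.
Assume saturation: I_D = (k_n/2)(V_GS − V_t)² = (3.6/2)×(2.82 − 2.2)² = 1.8×0.622² = 0.697 mA.
V_DS = V_DD − I_D·R_D = 19 − 0.697×2.7 = 17.1 V.
Saturation requires V_DS ≥ V_GS − V_t = 0.622 V; 17.1 ≥ 0.622 ✓.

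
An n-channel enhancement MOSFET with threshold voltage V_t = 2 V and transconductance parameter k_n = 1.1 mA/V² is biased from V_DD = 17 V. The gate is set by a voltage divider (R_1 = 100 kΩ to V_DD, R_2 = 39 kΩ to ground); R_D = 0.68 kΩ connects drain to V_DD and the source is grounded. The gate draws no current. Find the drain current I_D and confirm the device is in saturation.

V_G = V_DD·R_2/(R_1+R_2) = 17×39/139 = 4.77 V. With the source grounded, V_GS = V_G = 4.77 V.
Assume saturation: I_D = (k_n/2)(V_GS − V_t)² = (1.1/2)×(4.77 − 2)² = 0.55×2.77² = 4.22 mA.
V_DS = V_DD − I_D·R_D = 17 − 4.22×0.68 = 14.1 V.
Saturation requires V_DS ≥ V_GS − V_t = 2.77 V; 14.1 ≥ 2.77 ✓.

I_D ≈ 4.2 mA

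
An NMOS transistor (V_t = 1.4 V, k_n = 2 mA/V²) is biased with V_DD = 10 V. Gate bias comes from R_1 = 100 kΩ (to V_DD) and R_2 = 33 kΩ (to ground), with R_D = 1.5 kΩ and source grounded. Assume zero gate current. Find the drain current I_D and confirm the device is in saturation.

V_G = V_DD·R_2/(R_1+R_2) = 10×33/133 = 2.48 V. With the source grounded, V_GS = V_G = 2.48 V.
Assume saturation: I_D = (k_n/2)(V_GS − V_t)² = (2/2)×(2.48 − 1.4)² = 1×1.08² = 1.17 mA.
V_DS = V_DD − I_D·R_D = 10 − 1.17×1.5 = 8.25 V.
Saturation requires V_DS ≥ V_GS − V_t = 1.08 V; 8.25 ≥ 1.08 ✓.

I_D ≈ 1.2 mA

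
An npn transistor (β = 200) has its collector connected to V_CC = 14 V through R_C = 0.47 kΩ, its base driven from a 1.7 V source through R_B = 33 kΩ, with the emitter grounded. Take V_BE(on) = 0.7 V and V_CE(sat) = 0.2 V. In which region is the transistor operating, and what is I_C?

active; I_C ≈ 6.1 mA

Assume active. Base-emitter loop: I_B = (V_BB − V_BE)/R_B = (1.7 − 0.7)/33 = 0.0303 mA.
I_C = β·I_B = 200×0.0303 = 6.06 mA.
V_CE = V_CC − I_C·R_C = 14 − 6.06×0.47 = 11.2 V > V_CE(sat), so the active-region assumption holds.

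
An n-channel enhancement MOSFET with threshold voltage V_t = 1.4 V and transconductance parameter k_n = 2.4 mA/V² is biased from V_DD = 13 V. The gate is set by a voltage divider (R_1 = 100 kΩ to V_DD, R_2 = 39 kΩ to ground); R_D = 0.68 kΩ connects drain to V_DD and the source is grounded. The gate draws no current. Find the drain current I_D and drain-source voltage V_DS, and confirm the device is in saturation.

I_D ≈ 6.1 mA, V_DS ≈ 8.9 V

V_G = V_DD·R_2/(R_1+R_2) = 13×39/139 = 3.65 V. With the source grounded, V_GS = V_G = 3.65 V.
Assume saturation: I_D = (k_n/2)(V_GS − V_t)² = (2.4/2)×(3.65 − 1.4)² = 1.2×2.25² = 6.06 mA.
V_DS = V_DD − I_D·R_D = 13 − 6.06×0.68 = 8.88 V.
Saturation requires V_DS ≥ V_GS − V_t = 2.25 V; 8.88 ≥ 2.25 ✓.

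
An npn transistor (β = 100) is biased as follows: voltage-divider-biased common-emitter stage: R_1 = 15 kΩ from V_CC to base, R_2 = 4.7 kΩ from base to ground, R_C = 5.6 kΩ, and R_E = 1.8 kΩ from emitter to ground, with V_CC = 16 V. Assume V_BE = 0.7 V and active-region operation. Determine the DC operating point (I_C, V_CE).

Thevenize the base divider: V_Th = V_CC·R_2/(R_1+R_2) = 16×4.7/19.7 = 3.82 V, R_Th = R_1‖R_2 = 3.58 kΩ.
Base-emitter loop: V_Th = I_B·R_Th + V_BE + (β+1)I_B·R_E, so I_B = (3.82 − 0.7) / (3.58 + 101×1.8) = 0.0168 mA.
I_C = β·I_B = 100×0.0168 = 1.68 mA, and I_E = (β+1)I_B = 1.7 mA.
V_CE = V_CC − I_C·R_C − I_E·R_E = 16 − 1.68×5.6 − 1.7×1.8 = 3.53 V.
V_CE = 3.53 V > 0.2 V confirms active-region operation.

I_C ≈ 1.7 mA, V_CE ≈ 3.5 V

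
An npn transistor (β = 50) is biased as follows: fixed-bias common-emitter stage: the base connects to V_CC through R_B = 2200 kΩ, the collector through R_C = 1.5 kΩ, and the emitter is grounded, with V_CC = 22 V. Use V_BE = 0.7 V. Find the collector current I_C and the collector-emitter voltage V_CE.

Base loop: V_CC = I_B·R_B + V_BE, so I_B = (22 − 0.7)/2200 kΩ = 0.00968 mA.
In the active region I_C = β·I_B = 50 × 0.00968 = 0.484 mA.
Collector loop: V_CE = V_CC − I_C·R_C = 22 − 0.484×1.5 = 21.3 V.
Since V_CE = 21.3 V > V_CE(sat) ≈ 0.2 V, the transistor is in the active region as assumed.

I_C ≈ 0.48 mA, V_CE ≈ 21 V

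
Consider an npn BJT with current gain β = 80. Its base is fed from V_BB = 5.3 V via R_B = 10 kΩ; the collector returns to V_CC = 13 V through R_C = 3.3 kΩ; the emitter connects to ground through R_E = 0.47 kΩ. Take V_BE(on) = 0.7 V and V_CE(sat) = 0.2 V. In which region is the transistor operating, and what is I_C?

saturation; I_C ≈ 3.4 mA

Assume active: I_B = (5.3 − 0.7)/(10 + 81×0.47) = 0.0957 mA, I_C = β·I_B = 7.66 mA.
Then V_CE = 13 − 7.66×3.3 − 7.75×0.47 = -15.9 V < 0.2 V — the active assumption fails.
Re-solve with V_CE = 0.2 V. KCL at the emitter: V_E/R_E = (V_BB−0.7−V_E)/R_B + (V_CC−0.2−V_E)/R_C, giving V_E = 1.71 V.
I_C = (V_CC − 0.2 − V_E)/R_C = (12.8 − 1.71)/3.3 = 3.36 mA.
Check: I_B = (4.6 − 1.71)/10 = 0.289 mA, and β·I_B = 23.1 mA > I_C, confirming saturation.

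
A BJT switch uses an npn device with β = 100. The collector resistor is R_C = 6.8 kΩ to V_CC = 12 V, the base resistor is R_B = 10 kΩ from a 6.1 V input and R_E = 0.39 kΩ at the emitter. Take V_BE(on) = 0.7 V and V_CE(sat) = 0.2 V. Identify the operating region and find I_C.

Assume active: I_B = (6.1 − 0.7)/(10 + 101×0.39) = 0.109 mA, I_C = β·I_B = 10.9 mA.
Then V_CE = 12 − 10.9×6.8 − 11×0.39 = -66.7 V < 0.2 V — the active assumption fails.
Re-solve with V_CE = 0.2 V. KCL at the emitter: V_E/R_E = (V_BB−0.7−V_E)/R_B + (V_CC−0.2−V_E)/R_C, giving V_E = 0.809 V.
I_C = (V_CC − 0.2 − V_E)/R_C = (11.8 − 0.809)/6.8 = 1.62 mA.
Check: I_B = (5.4 − 0.809)/10 = 0.459 mA, and β·I_B = 45.9 mA > I_C, confirming saturation.

saturation; I_C ≈ 1.6 mA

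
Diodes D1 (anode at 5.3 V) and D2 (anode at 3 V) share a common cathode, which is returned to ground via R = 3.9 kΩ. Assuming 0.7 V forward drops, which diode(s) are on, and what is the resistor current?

Assume both conduct. Then node N would need to be at both 5.3−0.7 = 4.6 V and 3−0.7 = 2.3 V, which is impossible.
Assume only D1 conducts: V_N = 5.3 − 0.7 = 4.6 V, so I_R = 4.6/3.9 = 1.18 mA.
Check D2: its anode-to-cathode voltage is 3 − 4.6 = -1.6 V < 0.7 V, so it is off. The assumption is consistent.

Only D1 conducts; I_R ≈ 1.2 mA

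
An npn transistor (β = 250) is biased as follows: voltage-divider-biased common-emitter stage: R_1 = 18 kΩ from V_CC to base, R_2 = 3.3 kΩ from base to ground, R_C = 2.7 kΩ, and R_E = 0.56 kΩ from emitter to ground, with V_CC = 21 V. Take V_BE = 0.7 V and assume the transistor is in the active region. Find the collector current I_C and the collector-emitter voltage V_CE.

I_C ≈ 4.5 mA, V_CE ≈ 6.5 V

Thevenize the base divider: V_Th = V_CC·R_2/(R_1+R_2) = 21×3.3/21.3 = 3.25 V, R_Th = R_1‖R_2 = 2.79 kΩ.
Base-emitter loop: V_Th = I_B·R_Th + V_BE + (β+1)I_B·R_E, so I_B = (3.25 − 0.7) / (2.79 + 251×0.56) = 0.0178 mA.
I_C = β·I_B = 250×0.0178 = 4.45 mA, and I_E = (β+1)I_B = 4.47 mA.
V_CE = V_CC − I_C·R_C − I_E·R_E = 21 − 4.45×2.7 − 4.47×0.56 = 6.47 V.
V_CE = 6.47 V > 0.2 V confirms active-region operation.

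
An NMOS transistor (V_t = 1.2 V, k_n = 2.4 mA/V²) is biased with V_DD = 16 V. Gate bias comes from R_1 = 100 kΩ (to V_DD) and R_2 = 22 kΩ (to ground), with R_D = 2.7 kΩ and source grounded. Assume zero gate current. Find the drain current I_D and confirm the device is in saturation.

I_D ≈ 3.4 mA

V_G = V_DD·R_2/(R_1+R_2) = 16×22/122 = 2.89 V. With the source grounded, V_GS = V_G = 2.89 V.
Assume saturation: I_D = (k_n/2)(V_GS − V_t)² = (2.4/2)×(2.89 − 1.2)² = 1.2×1.69² = 3.41 mA.
V_DS = V_DD − I_D·R_D = 16 − 3.41×2.7 = 6.8 V.
Saturation requires V_DS ≥ V_GS − V_t = 1.69 V; 6.8 ≥ 1.69 ✓.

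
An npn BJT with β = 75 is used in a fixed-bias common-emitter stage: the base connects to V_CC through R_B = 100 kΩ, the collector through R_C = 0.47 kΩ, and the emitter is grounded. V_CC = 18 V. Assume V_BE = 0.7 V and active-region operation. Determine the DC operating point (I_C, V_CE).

Base loop: V_CC = I_B·R_B + V_BE, so I_B = (18 − 0.7)/100 kΩ = 0.173 mA.
In the active region I_C = β·I_B = 75 × 0.173 = 13 mA.
Collector loop: V_CE = V_CC − I_C·R_C = 18 − 13×0.47 = 11.9 V.
Since V_CE = 11.9 V > V_CE(sat) ≈ 0.2 V, the transistor is in the active region as assumed.

I_C ≈ 13 mA, V_CE ≈ 12 V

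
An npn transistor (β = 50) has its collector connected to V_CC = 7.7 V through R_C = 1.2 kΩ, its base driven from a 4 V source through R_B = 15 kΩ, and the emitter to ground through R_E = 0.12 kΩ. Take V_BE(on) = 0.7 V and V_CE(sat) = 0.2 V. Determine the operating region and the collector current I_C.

saturation; I_C ≈ 5.7 mA

Assume active: I_B = (4 − 0.7)/(15 + 51×0.12) = 0.156 mA, I_C = β·I_B = 7.81 mA.
Then V_CE = 7.7 − 7.81×1.2 − 7.97×0.12 = -2.63 V < 0.2 V — the active assumption fails.
Re-solve with V_CE = 0.2 V. KCL at the emitter: V_E/R_E = (V_BB−0.7−V_E)/R_B + (V_CC−0.2−V_E)/R_C, giving V_E = 0.701 V.
I_C = (V_CC − 0.2 − V_E)/R_C = (7.5 − 0.701)/1.2 = 5.67 mA.
Check: I_B = (3.3 − 0.701)/15 = 0.173 mA, and β·I_B = 8.66 mA > I_C, confirming saturation.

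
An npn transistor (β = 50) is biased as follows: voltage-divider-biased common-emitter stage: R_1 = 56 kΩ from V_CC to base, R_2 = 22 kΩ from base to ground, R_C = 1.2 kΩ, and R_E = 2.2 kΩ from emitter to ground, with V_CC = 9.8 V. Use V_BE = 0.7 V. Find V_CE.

Thevenize the base divider: V_Th = V_CC·R_2/(R_1+R_2) = 9.8×22/78 = 2.76 V, R_Th = R_1‖R_2 = 15.8 kΩ.
Base-emitter loop: V_Th = I_B·R_Th + V_BE + (β+1)I_B·R_E, so I_B = (2.76 − 0.7) / (15.8 + 51×2.2) = 0.0161 mA.
I_C = β·I_B = 50×0.0161 = 0.806 mA, and I_E = (β+1)I_B = 0.822 mA.
V_CE = V_CC − I_C·R_C − I_E·R_E = 9.8 − 0.806×1.2 − 0.822×2.2 = 7.02 V.
V_CE = 7.02 V > 0.2 V confirms active-region operation.

V_CE ≈ 7 V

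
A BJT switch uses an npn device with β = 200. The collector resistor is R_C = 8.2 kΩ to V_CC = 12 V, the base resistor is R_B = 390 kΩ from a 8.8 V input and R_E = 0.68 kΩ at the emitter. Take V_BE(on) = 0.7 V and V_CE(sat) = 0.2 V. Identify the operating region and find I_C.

saturation; I_C ≈ 1.3 mA

Assume active: I_B = (8.8 − 0.7)/(390 + 201×0.68) = 0.0154 mA, I_C = β·I_B = 3.08 mA.
Then V_CE = 12 − 3.08×8.2 − 3.09×0.68 = -15.3 V < 0.2 V — the active assumption fails.
Re-solve with V_CE = 0.2 V. KCL at the emitter: V_E/R_E = (V_BB−0.7−V_E)/R_B + (V_CC−0.2−V_E)/R_C, giving V_E = 0.915 V.
I_C = (V_CC − 0.2 − V_E)/R_C = (11.8 − 0.915)/8.2 = 1.33 mA.
Check: I_B = (8.1 − 0.915)/390 = 0.0184 mA, and β·I_B = 3.68 mA > I_C, confirming saturation.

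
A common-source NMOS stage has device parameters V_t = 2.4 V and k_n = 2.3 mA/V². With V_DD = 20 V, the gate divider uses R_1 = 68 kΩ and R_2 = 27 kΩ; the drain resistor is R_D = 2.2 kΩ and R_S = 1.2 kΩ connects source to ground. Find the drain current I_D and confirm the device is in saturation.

I_D ≈ 1.7 mA

V_G = V_DD·R_2/(R_1+R_2) = 20×27/95 = 5.68 V.
Assume saturation: I_D = (k_n/2)(V_GS − V_t)² with V_GS = V_G − I_D·R_S = 5.68 − 1.2·I_D.
Substituting gives 1.66·I_D² − 10.1·I_D + 12.4 = 0, with roots I_D = 1.72 or 4.36 mA.
The root I_D = 4.36 mA gives V_GS = 0.453 V ≤ V_t, so take I_D = 1.72 mA.
Then V_GS = 3.62 V and V_DS = V_DD − I_D(R_D+R_S) = 20 − 1.72×3.4 = 14.2 V.
Saturation requires V_DS ≥ V_GS − V_t = 1.22 V; 14.2 ≥ 1.22 ✓.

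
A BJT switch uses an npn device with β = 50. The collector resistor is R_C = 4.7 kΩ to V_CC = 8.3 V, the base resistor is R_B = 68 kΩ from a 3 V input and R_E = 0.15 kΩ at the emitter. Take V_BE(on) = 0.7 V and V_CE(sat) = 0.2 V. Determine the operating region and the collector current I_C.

active; I_C ≈ 1.5 mA

Assume active. Base-emitter loop: I_B = (V_BB − V_BE)/(R_B + (β+1)R_E) = (3 − 0.7)/(68 + 51×0.15) = 0.0304 mA.
I_C = β·I_B = 50×0.0304 = 1.52 mA.
V_CE = V_CC − I_C·R_C − I_E·R_E = 8.3 − 1.52×4.7 − 1.55×0.15 = 0.923 V > V_CE(sat), so the active-region assumption holds.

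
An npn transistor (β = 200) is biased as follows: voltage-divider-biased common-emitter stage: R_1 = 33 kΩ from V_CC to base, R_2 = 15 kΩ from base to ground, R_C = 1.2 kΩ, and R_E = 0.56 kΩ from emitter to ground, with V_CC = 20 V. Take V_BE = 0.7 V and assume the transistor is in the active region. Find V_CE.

V_CE ≈ 4.1 V

Thevenize the base divider: V_Th = V_CC·R_2/(R_1+R_2) = 20×15/48 = 6.25 V, R_Th = R_1‖R_2 = 10.3 kΩ.
Base-emitter loop: V_Th = I_B·R_Th + V_BE + (β+1)I_B·R_E, so I_B = (6.25 − 0.7) / (10.3 + 201×0.56) = 0.0452 mA.
I_C = β·I_B = 200×0.0452 = 9.03 mA, and I_E = (β+1)I_B = 9.08 mA.
V_CE = V_CC − I_C·R_C − I_E·R_E = 20 − 9.03×1.2 − 9.08×0.56 = 4.08 V.
V_CE = 4.08 V > 0.2 V confirms active-region operation.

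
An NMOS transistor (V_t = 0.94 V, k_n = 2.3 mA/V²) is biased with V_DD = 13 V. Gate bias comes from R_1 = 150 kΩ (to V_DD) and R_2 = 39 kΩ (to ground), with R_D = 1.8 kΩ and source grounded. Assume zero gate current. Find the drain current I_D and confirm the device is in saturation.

I_D ≈ 3.5 mA

V_G = V_DD·R_2/(R_1+R_2) = 13×39/189 = 2.68 V. With the source grounded, V_GS = V_G = 2.68 V.
Assume saturation: I_D = (k_n/2)(V_GS − V_t)² = (2.3/2)×(2.68 − 0.94)² = 1.15×1.74² = 3.49 mA.
V_DS = V_DD − I_D·R_D = 13 − 3.49×1.8 = 6.71 V.
Saturation requires V_DS ≥ V_GS − V_t = 1.74 V; 6.71 ≥ 1.74 ✓.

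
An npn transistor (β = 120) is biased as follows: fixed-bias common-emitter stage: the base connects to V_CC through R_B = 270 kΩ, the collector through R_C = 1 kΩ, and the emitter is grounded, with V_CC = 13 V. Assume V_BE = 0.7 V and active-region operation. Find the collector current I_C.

I_C ≈ 5.5 mA

Base loop: V_CC = I_B·R_B + V_BE, so I_B = (13 − 0.7)/270 kΩ = 0.0456 mA.
In the active region I_C = β·I_B = 120 × 0.0456 = 5.47 mA.
Collector loop: V_CE = V_CC − I_C·R_C = 13 − 5.47×1 = 7.53 V.
Since V_CE = 7.53 V > V_CE(sat) ≈ 0.2 V, the transistor is in the active region as assumed.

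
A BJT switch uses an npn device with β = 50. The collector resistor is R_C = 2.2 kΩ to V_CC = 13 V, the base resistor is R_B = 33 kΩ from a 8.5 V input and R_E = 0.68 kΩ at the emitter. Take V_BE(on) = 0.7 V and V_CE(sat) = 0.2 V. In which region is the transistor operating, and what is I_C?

saturation; I_C ≈ 4.4 mA

Assume active: I_B = (8.5 − 0.7)/(33 + 51×0.68) = 0.115 mA, I_C = β·I_B = 5.76 mA.
Then V_CE = 13 − 5.76×2.2 − 5.88×0.68 = -3.67 V < 0.2 V — the active assumption fails.
Re-solve with V_CE = 0.2 V. KCL at the emitter: V_E/R_E = (V_BB−0.7−V_E)/R_B + (V_CC−0.2−V_E)/R_C, giving V_E = 3.1 V.
I_C = (V_CC − 0.2 − V_E)/R_C = (12.8 − 3.1)/2.2 = 4.41 mA.
Check: I_B = (7.8 − 3.1)/33 = 0.143 mA, and β·I_B = 7.13 mA > I_C, confirming saturation.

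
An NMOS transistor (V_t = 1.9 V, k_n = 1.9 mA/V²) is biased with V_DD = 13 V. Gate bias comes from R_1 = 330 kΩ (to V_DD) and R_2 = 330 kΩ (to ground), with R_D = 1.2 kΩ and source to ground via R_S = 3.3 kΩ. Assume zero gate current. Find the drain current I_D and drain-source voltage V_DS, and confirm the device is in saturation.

I_D ≈ 1.1 mA, V_DS ≈ 8.2 V

V_G = V_DD·R_2/(R_1+R_2) = 13×330/660 = 6.5 V.
Assume saturation: I_D = (k_n/2)(V_GS − V_t)² with V_GS = V_G − I_D·R_S = 6.5 − 3.3·I_D.
Substituting gives 10.3·I_D² − 29.8·I_D + 20.1 = 0, with roots I_D = 1.07 or 1.81 mA.
The root I_D = 1.81 mA gives V_GS = 0.519 V ≤ V_t, so take I_D = 1.07 mA.
Then V_GS = 2.96 V and V_DS = V_DD − I_D(R_D+R_S) = 13 − 1.07×4.5 = 8.18 V.
Saturation requires V_DS ≥ V_GS − V_t = 1.06 V; 8.18 ≥ 1.06 ✓.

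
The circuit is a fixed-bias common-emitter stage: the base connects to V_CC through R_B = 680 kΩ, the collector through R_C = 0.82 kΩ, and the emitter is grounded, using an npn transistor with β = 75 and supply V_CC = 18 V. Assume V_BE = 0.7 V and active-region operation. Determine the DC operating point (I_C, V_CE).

Base loop: V_CC = I_B·R_B + V_BE, so I_B = (18 − 0.7)/680 kΩ = 0.0254 mA.
In the active region I_C = β·I_B = 75 × 0.0254 = 1.91 mA.
Collector loop: V_CE = V_CC − I_C·R_C = 18 − 1.91×0.82 = 16.4 V.
Since V_CE = 16.4 V > V_CE(sat) ≈ 0.2 V, the transistor is in the active region as assumed.

I_C ≈ 1.9 mA, V_CE ≈ 16 V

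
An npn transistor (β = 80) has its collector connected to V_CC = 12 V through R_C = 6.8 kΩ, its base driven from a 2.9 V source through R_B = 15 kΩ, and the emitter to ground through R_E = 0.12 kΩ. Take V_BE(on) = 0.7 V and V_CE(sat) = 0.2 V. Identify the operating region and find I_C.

saturation; I_C ≈ 1.7 mA

Assume active: I_B = (2.9 − 0.7)/(15 + 81×0.12) = 0.089 mA, I_C = β·I_B = 7.12 mA.
Then V_CE = 12 − 7.12×6.8 − 7.21×0.12 = -37.3 V < 0.2 V — the active assumption fails.
Re-solve with V_CE = 0.2 V. KCL at the emitter: V_E/R_E = (V_BB−0.7−V_E)/R_B + (V_CC−0.2−V_E)/R_C, giving V_E = 0.22 V.
I_C = (V_CC − 0.2 − V_E)/R_C = (11.8 − 0.22)/6.8 = 1.7 mA.
Check: I_B = (2.2 − 0.22)/15 = 0.132 mA, and β·I_B = 10.6 mA > I_C, confirming saturation.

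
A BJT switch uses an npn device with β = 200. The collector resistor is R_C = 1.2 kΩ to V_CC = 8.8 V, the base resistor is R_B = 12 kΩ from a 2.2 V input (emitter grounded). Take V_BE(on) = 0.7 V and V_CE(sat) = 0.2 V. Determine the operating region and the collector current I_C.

Assume active: I_B = (2.2 − 0.7)/12 = 0.125 mA, giving I_C = β·I_B = 25 mA.
But then V_CE = 8.8 − 25×1.2 = -21.2 V < V_CE(sat) = 0.2 V — impossible in the active region.
So the transistor is saturated. With V_CE = 0.2 V, I_C = (V_CC − 0.2)/R_C = 8.6/1.2 = 7.17 mA.
Check: β·I_B = 25 mA > I_C = 7.17 mA, confirming saturation.

saturation; I_C ≈ 7.2 mA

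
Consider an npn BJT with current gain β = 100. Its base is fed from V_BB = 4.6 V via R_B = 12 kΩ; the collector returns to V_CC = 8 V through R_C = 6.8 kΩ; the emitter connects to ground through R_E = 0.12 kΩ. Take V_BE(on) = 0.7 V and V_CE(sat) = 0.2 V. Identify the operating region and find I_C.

saturation; I_C ≈ 1.1 mA

Assume active: I_B = (4.6 − 0.7)/(12 + 101×0.12) = 0.162 mA, I_C = β·I_B = 16.2 mA.
Then V_CE = 8 − 16.2×6.8 − 16.3×0.12 = -104 V < 0.2 V — the active assumption fails.
Re-solve with V_CE = 0.2 V. KCL at the emitter: V_E/R_E = (V_BB−0.7−V_E)/R_B + (V_CC−0.2−V_E)/R_C, giving V_E = 0.172 V.
I_C = (V_CC − 0.2 − V_E)/R_C = (7.8 − 0.172)/6.8 = 1.12 mA.
Check: I_B = (3.9 − 0.172)/12 = 0.311 mA, and β·I_B = 31.1 mA > I_C, confirming saturation.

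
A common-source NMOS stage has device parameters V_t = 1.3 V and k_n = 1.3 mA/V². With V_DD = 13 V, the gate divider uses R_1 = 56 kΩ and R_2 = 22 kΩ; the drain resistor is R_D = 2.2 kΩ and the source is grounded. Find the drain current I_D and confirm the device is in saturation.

V_G = V_DD·R_2/(R_1+R_2) = 13×22/78 = 3.67 V. With the source grounded, V_GS = V_G = 3.67 V.
Assume saturation: I_D = (k_n/2)(V_GS − V_t)² = (1.3/2)×(3.67 − 1.3)² = 0.65×2.37² = 3.64 mA.
V_DS = V_DD − I_D·R_D = 13 − 3.64×2.2 = 4.99 V.
Saturation requires V_DS ≥ V_GS − V_t = 2.37 V; 4.99 ≥ 2.37 ✓.

I_D ≈ 3.6 mA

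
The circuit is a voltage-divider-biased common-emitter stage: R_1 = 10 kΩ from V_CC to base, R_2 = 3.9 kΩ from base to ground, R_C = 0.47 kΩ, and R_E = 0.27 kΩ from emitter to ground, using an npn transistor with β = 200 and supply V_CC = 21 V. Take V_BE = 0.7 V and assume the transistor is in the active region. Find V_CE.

V_CE ≈ 7.5 V

Thevenize the base divider: V_Th = V_CC·R_2/(R_1+R_2) = 21×3.9/13.9 = 5.89 V, R_Th = R_1‖R_2 = 2.81 kΩ.
Base-emitter loop: V_Th = I_B·R_Th + V_BE + (β+1)I_B·R_E, so I_B = (5.89 − 0.7) / (2.81 + 201×0.27) = 0.091 mA.
I_C = β·I_B = 200×0.091 = 18.2 mA, and I_E = (β+1)I_B = 18.3 mA.
V_CE = V_CC − I_C·R_C − I_E·R_E = 21 − 18.2×0.47 − 18.3×0.27 = 7.51 V.
V_CE = 7.51 V > 0.2 V confirms active-region operation.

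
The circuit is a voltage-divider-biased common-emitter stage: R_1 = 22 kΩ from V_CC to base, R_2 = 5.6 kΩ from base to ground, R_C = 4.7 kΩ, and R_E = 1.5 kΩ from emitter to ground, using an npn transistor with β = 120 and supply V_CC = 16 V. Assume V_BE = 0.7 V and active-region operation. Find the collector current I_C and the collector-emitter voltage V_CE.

Thevenize the base divider: V_Th = V_CC·R_2/(R_1+R_2) = 16×5.6/27.6 = 3.25 V, R_Th = R_1‖R_2 = 4.46 kΩ.
Base-emitter loop: V_Th = I_B·R_Th + V_BE + (β+1)I_B·R_E, so I_B = (3.25 − 0.7) / (4.46 + 121×1.5) = 0.0137 mA.
I_C = β·I_B = 120×0.0137 = 1.64 mA, and I_E = (β+1)I_B = 1.66 mA.
V_CE = V_CC − I_C·R_C − I_E·R_E = 16 − 1.64×4.7 − 1.66×1.5 = 5.79 V.
V_CE = 5.79 V > 0.2 V confirms active-region operation.

I_C ≈ 1.6 mA, V_CE ≈ 5.8 V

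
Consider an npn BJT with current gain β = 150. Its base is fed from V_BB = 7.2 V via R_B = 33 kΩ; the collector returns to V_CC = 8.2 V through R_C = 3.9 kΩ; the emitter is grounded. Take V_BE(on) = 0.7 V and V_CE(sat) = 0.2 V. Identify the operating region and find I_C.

Assume active: I_B = (7.2 − 0.7)/33 = 0.197 mA, giving I_C = β·I_B = 29.5 mA.
But then V_CE = 8.2 − 29.5×3.9 = -107 V < V_CE(sat) = 0.2 V — impossible in the active region.
So the transistor is saturated. With V_CE = 0.2 V, I_C = (V_CC − 0.2)/R_C = 8/3.9 = 2.05 mA.
Check: β·I_B = 29.5 mA > I_C = 2.05 mA, confirming saturation.

saturation; I_C ≈ 2.1 mA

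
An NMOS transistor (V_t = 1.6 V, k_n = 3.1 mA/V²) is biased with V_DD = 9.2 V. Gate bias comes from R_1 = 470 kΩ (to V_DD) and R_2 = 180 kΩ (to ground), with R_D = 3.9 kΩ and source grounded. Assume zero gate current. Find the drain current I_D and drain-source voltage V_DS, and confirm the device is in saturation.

V_G = V_DD·R_2/(R_1+R_2) = 9.2×180/650 = 2.55 V. With the source grounded, V_GS = V_G = 2.55 V.
Assume saturation: I_D = (k_n/2)(V_GS − V_t)² = (3.1/2)×(2.55 − 1.6)² = 1.55×0.948² = 1.39 mA.
V_DS = V_DD − I_D·R_D = 9.2 − 1.39×3.9 = 3.77 V.
Saturation requires V_DS ≥ V_GS − V_t = 0.948 V; 3.77 ≥ 0.948 ✓.

I_D ≈ 1.4 mA, V_DS ≈ 3.8 V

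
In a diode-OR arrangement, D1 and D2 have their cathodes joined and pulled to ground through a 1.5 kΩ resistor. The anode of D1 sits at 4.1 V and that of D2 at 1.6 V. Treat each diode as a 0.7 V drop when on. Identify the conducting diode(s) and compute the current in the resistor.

Assume both conduct. Then node N would need to be at both 4.1−0.7 = 3.4 V and 1.6−0.7 = 0.9 V, which is impossible.
Assume only D1 conducts: V_N = 4.1 − 0.7 = 3.4 V, so I_R = 3.4/1.5 = 2.27 mA.
Check D2: its anode-to-cathode voltage is 1.6 − 3.4 = -1.8 V < 0.7 V, so it is off. The assumption is consistent.

Only D1 conducts; I_R ≈ 2.3 mA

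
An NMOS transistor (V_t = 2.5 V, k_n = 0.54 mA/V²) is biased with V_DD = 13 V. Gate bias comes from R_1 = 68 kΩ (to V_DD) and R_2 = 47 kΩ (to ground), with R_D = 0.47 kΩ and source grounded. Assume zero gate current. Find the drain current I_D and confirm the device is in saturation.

I_D ≈ 2.1 mA

V_G = V_DD·R_2/(R_1+R_2) = 13×47/115 = 5.31 V. With the source grounded, V_GS = V_G = 5.31 V.
Assume saturation: I_D = (k_n/2)(V_GS − V_t)² = (0.54/2)×(5.31 − 2.5)² = 0.27×2.81² = 2.14 mA.
V_DS = V_DD − I_D·R_D = 13 − 2.14×0.47 = 12 V.
Saturation requires V_DS ≥ V_GS − V_t = 2.81 V; 12 ≥ 2.81 ✓.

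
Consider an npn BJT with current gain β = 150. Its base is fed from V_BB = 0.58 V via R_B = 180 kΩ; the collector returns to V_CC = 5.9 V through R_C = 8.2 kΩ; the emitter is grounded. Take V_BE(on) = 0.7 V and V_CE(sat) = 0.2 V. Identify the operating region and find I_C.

cutoff; I_C ≈ 0

V_BB = 0.58 V ≤ V_BE(on) = 0.7 V, so the base-emitter junction is not forward biased.
The transistor is in cutoff: I_B = I_C = 0.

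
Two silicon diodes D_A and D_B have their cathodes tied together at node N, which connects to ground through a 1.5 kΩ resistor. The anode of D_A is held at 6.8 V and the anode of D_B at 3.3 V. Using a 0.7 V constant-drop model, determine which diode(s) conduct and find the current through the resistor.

Only D_A conducts; I_R ≈ 4.1 mA

Assume both conduct. Then node N would need to be at both 6.8−0.7 = 6.1 V and 3.3−0.7 = 2.6 V, which is impossible.
Assume only D_A conducts: V_N = 6.8 − 0.7 = 6.1 V, so I_R = 6.1/1.5 = 4.07 mA.
Check D_B: its anode-to-cathode voltage is 3.3 − 6.1 = -2.8 V < 0.7 V, so it is off. The assumption is consistent.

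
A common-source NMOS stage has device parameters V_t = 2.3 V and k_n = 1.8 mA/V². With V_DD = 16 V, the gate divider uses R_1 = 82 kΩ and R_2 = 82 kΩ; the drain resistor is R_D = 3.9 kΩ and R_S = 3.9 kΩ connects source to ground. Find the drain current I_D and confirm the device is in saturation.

V_G = V_DD·R_2/(R_1+R_2) = 16×82/164 = 8 V.
Assume saturation: I_D = (k_n/2)(V_GS − V_t)² with V_GS = V_G − I_D·R_S = 8 − 3.9·I_D.
Substituting gives 13.7·I_D² − 41·I_D + 29.2 = 0, with roots I_D = 1.17 or 1.83 mA.
The root I_D = 1.83 mA gives V_GS = 0.875 V ≤ V_t, so take I_D = 1.17 mA.
Then V_GS = 3.44 V and V_DS = V_DD − I_D(R_D+R_S) = 16 − 1.17×7.8 = 6.88 V.
Saturation requires V_DS ≥ V_GS − V_t = 1.14 V; 6.88 ≥ 1.14 ✓.

I_D ≈ 1.2 mA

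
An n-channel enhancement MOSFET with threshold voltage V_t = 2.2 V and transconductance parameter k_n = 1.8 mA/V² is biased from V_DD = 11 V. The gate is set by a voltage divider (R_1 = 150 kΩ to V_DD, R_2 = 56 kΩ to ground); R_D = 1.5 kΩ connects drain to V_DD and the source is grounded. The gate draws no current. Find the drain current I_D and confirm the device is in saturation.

I_D ≈ 0.56 mA

V_G = V_DD·R_2/(R_1+R_2) = 11×56/206 = 2.99 V. With the source grounded, V_GS = V_G = 2.99 V.
Assume saturation: I_D = (k_n/2)(V_GS − V_t)² = (1.8/2)×(2.99 − 2.2)² = 0.9×0.79² = 0.562 mA.
V_DS = V_DD − I_D·R_D = 11 − 0.562×1.5 = 10.2 V.
Saturation requires V_DS ≥ V_GS − V_t = 0.79 V; 10.2 ≥ 0.79 ✓.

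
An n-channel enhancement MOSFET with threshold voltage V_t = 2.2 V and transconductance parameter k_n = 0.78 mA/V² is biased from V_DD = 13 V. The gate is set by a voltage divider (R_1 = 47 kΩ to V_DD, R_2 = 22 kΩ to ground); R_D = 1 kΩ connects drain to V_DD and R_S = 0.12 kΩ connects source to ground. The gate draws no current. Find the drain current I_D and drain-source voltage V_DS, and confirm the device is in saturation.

V_G = V_DD·R_2/(R_1+R_2) = 13×22/69 = 4.14 V.
Assume saturation: I_D = (k_n/2)(V_GS − V_t)² with V_GS = V_G − I_D·R_S = 4.14 − 0.12·I_D.
Substituting gives 0.00562·I_D² − 1.18·I_D + 1.48 = 0, with roots I_D = 1.26 or 209 mA.
The root I_D = 209 mA gives V_GS = -21 V ≤ V_t, so take I_D = 1.26 mA.
Then V_GS = 3.99 V and V_DS = V_DD − I_D(R_D+R_S) = 13 − 1.26×1.12 = 11.6 V.
Saturation requires V_DS ≥ V_GS − V_t = 1.79 V; 11.6 ≥ 1.79 ✓.

I_D ≈ 1.3 mA, V_DS ≈ 12 V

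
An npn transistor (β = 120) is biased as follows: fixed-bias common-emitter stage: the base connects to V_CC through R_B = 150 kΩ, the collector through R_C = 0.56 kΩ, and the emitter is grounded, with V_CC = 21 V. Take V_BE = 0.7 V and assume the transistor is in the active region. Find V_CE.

V_CE ≈ 12 V

Base loop: V_CC = I_B·R_B + V_BE, so I_B = (21 − 0.7)/150 kΩ = 0.135 mA.
In the active region I_C = β·I_B = 120 × 0.135 = 16.2 mA.
Collector loop: V_CE = V_CC − I_C·R_C = 21 − 16.2×0.56 = 11.9 V.
Since V_CE = 11.9 V > V_CE(sat) ≈ 0.2 V, the transistor is in the active region as assumed.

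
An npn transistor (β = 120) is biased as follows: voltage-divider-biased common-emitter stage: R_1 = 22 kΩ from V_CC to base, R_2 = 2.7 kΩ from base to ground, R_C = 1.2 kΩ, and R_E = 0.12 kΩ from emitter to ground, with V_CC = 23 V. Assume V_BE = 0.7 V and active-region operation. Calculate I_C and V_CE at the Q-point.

I_C ≈ 13 mA, V_CE ≈ 6 V

Thevenize the base divider: V_Th = V_CC·R_2/(R_1+R_2) = 23×2.7/24.7 = 2.51 V, R_Th = R_1‖R_2 = 2.4 kΩ.
Base-emitter loop: V_Th = I_B·R_Th + V_BE + (β+1)I_B·R_E, so I_B = (2.51 − 0.7) / (2.4 + 121×0.12) = 0.107 mA.
I_C = β·I_B = 120×0.107 = 12.9 mA, and I_E = (β+1)I_B = 13 mA.
V_CE = V_CC − I_C·R_C − I_E·R_E = 23 − 12.9×1.2 − 13×0.12 = 6.01 V.
V_CE = 6.01 V > 0.2 V confirms active-region operation.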